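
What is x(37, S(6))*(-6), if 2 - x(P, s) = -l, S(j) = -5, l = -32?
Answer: 180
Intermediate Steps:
x(P, s) = -30 (x(P, s) = 2 - (-1)*(-32) = 2 - 1*32 = 2 - 32 = -30)
x(37, S(6))*(-6) = -30*(-6) = 180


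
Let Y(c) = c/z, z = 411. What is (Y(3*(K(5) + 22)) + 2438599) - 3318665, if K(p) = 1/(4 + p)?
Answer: -1085121179/1233 ≈ -8.8007e+5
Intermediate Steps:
Y(c) = c/411
(Y(3*(K(5) + 22)) + 2438599) - 3318665 = ((3*(1/(4 + 5) + 22))/411 + 2438599) - 3318665 = ((3*(1/9 + 22))/411 + 2438599) - 3318665 = ((3*(199/9))/411 + 2438599) - 3318665 = ((1/411)*(199/3) + 2438599) - 3318665 = (199/1233 + 2438599) - 3318665 = 3006792766/1233 - 3318665 = -1085121179/1233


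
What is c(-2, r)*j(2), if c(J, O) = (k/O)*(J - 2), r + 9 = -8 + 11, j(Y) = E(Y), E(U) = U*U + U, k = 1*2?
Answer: 8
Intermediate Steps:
k = 2
E(U) = U + U**2 (E(U) = U**2 + U = U + U**2)
j(Y) = Y*(1 + Y)
r = -6 (r = -9 + (-8 + 11) = -9 + 3 = -6)
c(J, O) = 2*(-2 + J)/O (c(J, O) = (2/O)*(J - 2) = (2/O)*(-2 + J) = 2*(-2 + J)/O)
c(-2, r)*j(2) = (2*(-2 - 2)/(-6))*(2*(1 + 2)) = (2*(-1/6)*(-4))*(2*3) = (4/3)*6 = 8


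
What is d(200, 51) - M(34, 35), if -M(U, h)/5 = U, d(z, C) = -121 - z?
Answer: -151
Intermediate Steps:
M(U, h) = -5*U
d(200, 51) - M(34, 35) = (-121 - 1*200) - (-5)*34 = (-121 - 200) - 1*(-170) = -321 + 170 = -151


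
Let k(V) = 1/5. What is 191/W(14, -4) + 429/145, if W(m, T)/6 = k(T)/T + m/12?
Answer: 305693/9715 ≈ 31.466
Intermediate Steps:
k(V) = ⅕
W(m, T) = m/2 + 6/(5*T) (W(m, T) = 6*(1/(5*T) + m/12) = m/2 + 6/(5*T))
191/W(14, -4) + 429/145 = 191/((½)*14 + (6/5)/(-4)) + 429/145 = 191/(7 + (6/5)*(-¼)) + 429*(1/145) = 191/(7 - 3/10) + 429/145 = 191/(67/10) + 429/145 = 191*(10/67) + 429/145 = 1910/67 + 429/145 = 305693/9715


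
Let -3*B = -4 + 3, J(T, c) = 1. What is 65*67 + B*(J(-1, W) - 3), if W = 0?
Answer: 13063/3 ≈ 4354.3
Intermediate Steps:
B = ⅓ (B = -(-4 + 3)/3 = -⅓*(-1) = ⅓ ≈ 0.33333)
65*67 + B*(J(-1, W) - 3) = 65*67 + (1 - 3)/3 = 4355 + (⅓)*(-2) = 4355 - ⅔ = 13063/3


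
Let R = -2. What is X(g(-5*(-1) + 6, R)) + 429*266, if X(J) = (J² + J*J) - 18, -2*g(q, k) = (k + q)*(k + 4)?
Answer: 114258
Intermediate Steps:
g(q, k) = -(4 + k)*(k + q)/2 (g(q, k) = -(k + q)*(k + 4)/2 = -(k + q)*(4 + k)/2 = -(4 + k)*(k + q)/2)
X(J) = -18 + 2*J² (X(J) = (J² + J²) - 18 = 2*J² - 18 = -18 + 2*J²)
X(g(-5*(-1) + 6, R)) + 429*266 = (-18 + 2*(-2*(-2) - 2*(-5*(-1) + 6) - ½*(-2)² - ½*(-2)*(-5*(-1) + 6))²) + 429*266 = (-18 + 2*(4 - 2*(5 + 6) - ½*4 - ½*(-2)*(5 + 6))²) + 114114 = (-18 + 2*(4 - 2*11 - 2 - ½*(-2)*11)²) + 114114 = (-18 + 2*(4 - 22 - 2 + 11)²) + 114114 = (-18 + 2*(-9)²) + 114114 = (-18 + 2*81) + 114114 = (-18 + 162) + 114114 = 144 + 114114 = 114258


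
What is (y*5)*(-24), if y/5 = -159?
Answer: 95400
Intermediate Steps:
y = -795 (y = 5*(-159) = -795)
(y*5)*(-24) = -795*5*(-24) = -3975*(-24) = 95400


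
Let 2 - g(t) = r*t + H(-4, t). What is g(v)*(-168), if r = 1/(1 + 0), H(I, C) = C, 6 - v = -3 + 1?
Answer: 2352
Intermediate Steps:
v = 8 (v = 6 - (-3 + 1) = 6 - 1*(-2) = 6 + 2 = 8)
r = 1 (r = 1/1 = 1)
g(t) = 2 - 2*t (g(t) = 2 - (1*t + t) = 2 - (t + t) = 2 - 2*t)
g(v)*(-168) = (2 - 2*8)*(-168) = (2 - 16)*(-168) = -14*(-168) = 2352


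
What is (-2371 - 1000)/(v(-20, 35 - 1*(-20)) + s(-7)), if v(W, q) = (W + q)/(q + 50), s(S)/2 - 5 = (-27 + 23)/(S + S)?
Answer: -70791/229 ≈ -309.13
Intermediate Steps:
s(S) = 10 - 4/S (s(S) = 10 + 2*((-27 + 23)/(S + S)) = 10 + 2*(-4*1/(2*S)) = 10 + 2*(-2/S) = 10 - 4/S)
v(W, q) = (W + q)/(50 + q)
(-2371 - 1000)/(v(-20, 35 - 1*(-20)) + s(-7)) = (-2371 - 1000)/((-20 + (35 - 1*(-20)))/(50 + (35 - 1*(-20))) + (10 - 4/(-7))) = -3371/((-20 + (35 + 20))/(50 + (35 + 20)) + (10 - 4*(-1/7))) = -3371/((-20 + 55)/(50 + 55) + (10 + 4/7)) = -3371/(35/105 + 74/7) = -3371/((1/105)*35 + 74/7) = -3371/(1/3 + 74/7) = -3371/229/21 = -3371*21/229 = -70791/229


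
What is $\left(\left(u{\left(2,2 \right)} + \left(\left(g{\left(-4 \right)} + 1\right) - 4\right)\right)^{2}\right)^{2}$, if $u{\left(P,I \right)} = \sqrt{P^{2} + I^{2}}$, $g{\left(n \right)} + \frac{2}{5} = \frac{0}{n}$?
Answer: $\frac{470321}{625} - \frac{66504 \sqrt{2}}{125} \approx 0.10673$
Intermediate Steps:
$g{\left(n \right)} = - \frac{2}{5}$ ($g{\left(n \right)} = - \frac{2}{5} + \frac{0}{n} = - \frac{2}{5} + 0 = - \frac{2}{5}$)
$u{\left(P,I \right)} = \sqrt{I^{2} + P^{2}}$
$\left(\left(u{\left(2,2 \right)} + \left(\left(g{\left(-4 \right)} + 1\right) - 4\right)\right)^{2}\right)^{2} = \left(\left(\sqrt{2^{2} + 2^{2}} + \left(\left(- \frac{2}{5} + 1\right) - 4\right)\right)^{2}\right)^{2} = \left(\left(\sqrt{4 + 4} + \left(\frac{3}{5} - 4\right)\right)^{2}\right)^{2} = \left(\left(\sqrt{8} - \frac{17}{5}\right)^{2}\right)^{2} = \left(\left(2 \sqrt{2} - \frac{17}{5}\right)^{2}\right)^{2} = \left(\left(- \frac{17}{5} + 2 \sqrt{2}\right)^{2}\right)^{2} = \left(- \frac{17}{5} + 2 \sqrt{2}\right)^{4}$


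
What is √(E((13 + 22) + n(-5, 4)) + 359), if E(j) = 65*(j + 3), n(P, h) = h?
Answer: √3089 ≈ 55.579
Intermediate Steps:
E(j) = 195 + 65*j (E(j) = 65*(3 + j) = 195 + 65*j)
√(E((13 + 22) + n(-5, 4)) + 359) = √((195 + 65*((13 + 22) + 4)) + 359) = √((195 + 65*(35 + 4)) + 359) = √((195 + 65*39) + 359) = √((195 + 2535) + 359) = √(2730 + 359) = √3089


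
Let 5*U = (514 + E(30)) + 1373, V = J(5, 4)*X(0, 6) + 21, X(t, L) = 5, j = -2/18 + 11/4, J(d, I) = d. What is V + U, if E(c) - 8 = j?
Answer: 15319/36 ≈ 425.53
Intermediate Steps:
j = 95/36 (j = -2*1/18 + 11*(¼) = -⅑ + 11/4 = 95/36 ≈ 2.6389)
E(c) = 383/36 (E(c) = 8 + 95/36 = 383/36)
V = 46 (V = 5*5 + 21 = 25 + 21 = 46)
U = 13663/36 (U = ((514 + 383/36) + 1373)/5 = (18887/36 + 1373)/5 = (⅕)*(68315/36) = 13663/36 ≈ 379.53)
V + U = 46 + 13663/36 = 15319/36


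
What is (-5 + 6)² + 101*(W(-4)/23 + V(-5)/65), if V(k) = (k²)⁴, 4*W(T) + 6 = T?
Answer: 362962783/598 ≈ 6.0696e+5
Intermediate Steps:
W(T) = -3/2 + T/4
V(k) = k⁸
(-5 + 6)² + 101*(W(-4)/23 + V(-5)/65) = (-5 + 6)² + 101*((-3/2 + (¼)*(-4))/23 + (-5)⁸/65) = 1² + 101*((-3/2 - 1)*(1/23) + 390625*(1/65)) = 1 + 101*(-5/2*1/23 + 78125/13) = 1 + 101*(-5/46 + 78125/13) = 1 + 101*(3593685/598) = 1 + 362962185/598 = 362962783/598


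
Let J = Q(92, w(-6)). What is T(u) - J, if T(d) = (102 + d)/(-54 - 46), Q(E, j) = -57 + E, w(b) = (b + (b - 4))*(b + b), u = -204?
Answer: -1699/50 ≈ -33.980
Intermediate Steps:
w(b) = 2*b*(-4 + 2*b) (w(b) = (b + (-4 + b))*(2*b) = (-4 + 2*b)*(2*b) = 2*b*(-4 + 2*b))
J = 35 (J = -57 + 92 = 35)
T(d) = -51/50 - d/100 (T(d) = (102 + d)/(-100) = (102 + d)*(-1/100) = -51/50 - d/100)
T(u) - J = (-51/50 - 1/100*(-204)) - 1*35 = (-51/50 + 51/25) - 35 = 51/50 - 35 = -1699/50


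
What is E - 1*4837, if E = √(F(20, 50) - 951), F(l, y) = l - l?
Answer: -4837 + I*√951 ≈ -4837.0 + 30.838*I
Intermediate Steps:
F(l, y) = 0
E = I*√951 (E = √(0 - 951) = √(-951) = I*√951 ≈ 30.838*I)
E - 1*4837 = I*√951 - 1*4837 = I*√951 - 4837 = -4837 + I*√951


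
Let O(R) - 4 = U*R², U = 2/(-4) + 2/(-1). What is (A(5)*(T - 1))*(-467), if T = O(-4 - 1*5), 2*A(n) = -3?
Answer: -558999/4 ≈ -1.3975e+5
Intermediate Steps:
U = -5/2 (U = 2*(-¼) + 2*(-1) = -½ - 2 = -5/2 ≈ -2.5000)
A(n) = -3/2 (A(n) = (½)*(-3) = -3/2)
O(R) = 4 - 5*R²/2
T = -397/2 (T = 4 - 5*(-4 - 1*5)²/2 = 4 - 5*(-4 - 5)²/2 = 4 - 5/2*(-9)² = 4 - 5/2*81 = 4 - 405/2 = -397/2 ≈ -198.50)
(A(5)*(T - 1))*(-467) = -3*(-397/2 - 1)/2*(-467) = -3/2*(-399/2)*(-467) = (1197/4)*(-467) = -558999/4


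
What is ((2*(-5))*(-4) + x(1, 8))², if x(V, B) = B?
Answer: 2304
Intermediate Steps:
((2*(-5))*(-4) + x(1, 8))² = ((2*(-5))*(-4) + 8)² = (-10*(-4) + 8)² = (40 + 8)² = 48² = 2304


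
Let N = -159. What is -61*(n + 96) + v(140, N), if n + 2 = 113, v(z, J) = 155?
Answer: -12472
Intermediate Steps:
n = 111 (n = -2 + 113 = 111)
-61*(n + 96) + v(140, N) = -61*(111 + 96) + 155 = -61*207 + 155 = -12627 + 155 = -12472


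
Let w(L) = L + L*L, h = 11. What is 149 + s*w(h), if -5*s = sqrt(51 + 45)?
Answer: 149 - 528*sqrt(6)/5 ≈ -109.67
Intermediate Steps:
w(L) = L + L**2
s = -4*sqrt(6)/5 (s = -sqrt(51 + 45)/5 = -4*sqrt(6)/5 ≈ -1.9596)
149 + s*w(h) = 149 + (-4*sqrt(6)/5)*(11*(1 + 11)) = 149 + (-4*sqrt(6)/5)*(11*12) = 149 - 4*sqrt(6)/5*132 = 149 - 528*sqrt(6)/5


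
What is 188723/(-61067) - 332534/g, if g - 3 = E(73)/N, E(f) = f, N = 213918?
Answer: -4344122673999125/39194449409 ≈ -1.1084e+5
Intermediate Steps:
g = 641827/213918 (g = 3 + 73/213918 = 641827/213918 ≈ 3.0003)
188723/(-61067) - 332534/g = 188723/(-61067) - 332534/641827/213918 = 188723*(-1/61067) - 332534*213918/641827 = -188723/61067 - 71135008212/641827 = -4344122673999125/39194449409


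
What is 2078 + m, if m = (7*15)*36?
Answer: 5858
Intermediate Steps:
m = 3780 (m = 105*36 = 3780)
2078 + m = 2078 + 3780 = 5858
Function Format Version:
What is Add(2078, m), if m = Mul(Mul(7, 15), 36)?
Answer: 5858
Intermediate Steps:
m = 3780 (m = Mul(105, 36) = 3780)
Add(2078, m) = Add(2078, 3780) = 5858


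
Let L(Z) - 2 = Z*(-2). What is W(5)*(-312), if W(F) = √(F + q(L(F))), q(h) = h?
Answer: -312*I*√3 ≈ -540.4*I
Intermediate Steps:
L(Z) = 2 - 2*Z (L(Z) = 2 + Z*(-2) = 2 - 2*Z)
W(F) = √(2 - F) (W(F) = √(F + (2 - 2*F)) = √(2 - F))
W(5)*(-312) = √(2 - 1*5)*(-312) = √(2 - 5)*(-312) = √(-3)*(-312) = (I*√3)*(-312) = -312*I*√3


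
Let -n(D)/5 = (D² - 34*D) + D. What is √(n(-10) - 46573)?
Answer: I*√48723 ≈ 220.73*I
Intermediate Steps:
n(D) = -5*D² + 165*D (n(D) = -5*((D² - 34*D) + D) = -5*(D² - 33*D) = -5*D² + 165*D)
√(n(-10) - 46573) = √(5*(-10)*(33 - 1*(-10)) - 46573) = √(5*(-10)*(33 + 10) - 46573) = √(5*(-10)*43 - 46573) = √(-2150 - 46573) = √(-48723) = I*√48723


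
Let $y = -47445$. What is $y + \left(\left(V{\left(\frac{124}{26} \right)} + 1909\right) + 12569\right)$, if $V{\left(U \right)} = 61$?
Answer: $-32906$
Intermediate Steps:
$y + \left(\left(V{\left(\frac{124}{26} \right)} + 1909\right) + 12569\right) = -47445 + \left(\left(61 + 1909\right) + 12569\right) = -47445 + \left(1970 + 12569\right) = -47445 + 14539 = -32906$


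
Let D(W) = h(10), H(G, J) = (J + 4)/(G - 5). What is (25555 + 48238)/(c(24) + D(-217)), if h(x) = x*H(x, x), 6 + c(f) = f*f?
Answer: 73793/598 ≈ 123.40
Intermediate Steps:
H(G, J) = (4 + J)/(-5 + G)
c(f) = -6 + f² (c(f) = -6 + f*f = -6 + f²)
h(x) = x*(4 + x)/(-5 + x) (h(x) = x*((4 + x)/(-5 + x)) = x*(4 + x)/(-5 + x))
D(W) = 28 (D(W) = 10*(4 + 10)/(-5 + 10) = 10*14/5 = 10*(⅕)*14 = 28)
(25555 + 48238)/(c(24) + D(-217)) = (25555 + 48238)/((-6 + 24²) + 28) = 73793/((-6 + 576) + 28) = 73793/(570 + 28) = 73793/598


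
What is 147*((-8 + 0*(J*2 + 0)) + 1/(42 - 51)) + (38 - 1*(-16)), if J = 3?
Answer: -3415/3 ≈ -1138.3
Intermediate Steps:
147*((-8 + 0*(J*2 + 0)) + 1/(42 - 51)) + (38 - 1*(-16)) = 147*((-8 + 0*(3*2 + 0)) + 1/(42 - 51)) + (38 - 1*(-16)) = 147*((-8 + 0*(6 + 0)) + 1/(-9)) + (38 + 16) = 147*((-8 + 0*6) - ⅑) + 54 = 147*((-8 + 0) - ⅑) + 54 = 147*(-8 - ⅑) + 54 = 147*(-73/9) + 54 = -3577/3 + 54 = -3415/3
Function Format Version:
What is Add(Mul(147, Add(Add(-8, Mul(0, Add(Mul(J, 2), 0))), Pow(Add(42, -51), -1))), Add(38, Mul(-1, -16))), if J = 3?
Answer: Rational(-3415, 3) ≈ -1138.3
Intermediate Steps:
Add(Mul(147, Add(Add(-8, Mul(0, Add(Mul(J, 2), 0))), Pow(Add(42, -51), -1))), Add(38, Mul(-1, -16))) = Add(Mul(147, Add(Add(-8, Mul(0, Add(Mul(3, 2), 0))), Pow(Add(42, -51), -1))), Add(38, Mul(-1, -16))) = Add(Mul(147, Add(Add(-8, Mul(0, Add(6, 0))), Pow(-9, -1))), Add(38, 16)) = Add(Mul(147, Add(Add(-8, Mul(0, 6)), Rational(-1, 9))), 54) = Add(Mul(147, Add(Add(-8, 0), Rational(-1, 9))), 54) = Add(Mul(147, Add(-8, Rational(-1, 9))), 54) = Add(Mul(147, Rational(-73, 9)), 54) = Add(Rational(-3577, 3), 54) = Rational(-3415, 3)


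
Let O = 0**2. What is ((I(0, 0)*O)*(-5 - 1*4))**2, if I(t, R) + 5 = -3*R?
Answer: 0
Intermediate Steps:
I(t, R) = -5 - 3*R
O = 0
((I(0, 0)*O)*(-5 - 1*4))**2 = (((-5 - 3*0)*0)*(-5 - 1*4))**2 = (((-5 + 0)*0)*(-5 - 4))**2 = (-5*0*(-9))**2 = (0*(-9))**2 = 0**2 = 0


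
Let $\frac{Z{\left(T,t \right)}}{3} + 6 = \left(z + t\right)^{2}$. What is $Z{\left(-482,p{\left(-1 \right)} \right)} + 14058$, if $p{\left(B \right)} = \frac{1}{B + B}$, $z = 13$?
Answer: $\frac{58035}{4} \approx 14509.0$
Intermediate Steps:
$p{\left(B \right)} = \frac{1}{2 B}$
$Z{\left(T,t \right)} = -18 + 3 \left(13 + t\right)^{2}$
$Z{\left(-482,p{\left(-1 \right)} \right)} + 14058 = \left(-18 + 3 \left(13 + \frac{1}{2 \left(-1\right)}\right)^{2}\right) + 14058 = \left(-18 + 3 \left(13 + \frac{1}{2} \left(-1\right)\right)^{2}\right) + 14058 = \left(-18 + 3 \left(13 - \frac{1}{2}\right)^{2}\right) + 14058 = \left(-18 + 3 \left(\frac{25}{2}\right)^{2}\right) + 14058 = \left(-18 + 3 \cdot \frac{625}{4}\right) + 14058 = \left(-18 + \frac{1875}{4}\right) + 14058 = \frac{1803}{4} + 14058 = \frac{58035}{4}$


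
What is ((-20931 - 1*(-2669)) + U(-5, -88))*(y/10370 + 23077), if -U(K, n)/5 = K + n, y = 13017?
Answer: -4259204860079/10370 ≈ -4.1072e+8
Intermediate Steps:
U(K, n) = -5*K - 5*n (U(K, n) = -5*(K + n) = -5*K - 5*n)
((-20931 - 1*(-2669)) + U(-5, -88))*(y/10370 + 23077) = ((-20931 - 1*(-2669)) + (-5*(-5) - 5*(-88)))*(13017/10370 + 23077) = ((-20931 + 2669) + (25 + 440))*(13017*(1/10370) + 23077) = (-18262 + 465)*(13017/10370 + 23077) = -17797*239321507/10370 = -4259204860079/10370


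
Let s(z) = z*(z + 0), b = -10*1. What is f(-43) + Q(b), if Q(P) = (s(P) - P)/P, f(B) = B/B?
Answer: -10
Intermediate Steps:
b = -10
s(z) = z² (s(z) = z*z = z²)
f(B) = 1
Q(P) = (P² - P)/P
f(-43) + Q(b) = 1 + (-1 - 10) = 1 - 11 = -10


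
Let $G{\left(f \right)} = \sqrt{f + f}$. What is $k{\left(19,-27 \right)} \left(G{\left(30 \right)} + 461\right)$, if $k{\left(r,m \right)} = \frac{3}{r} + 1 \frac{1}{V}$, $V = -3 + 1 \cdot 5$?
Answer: $\frac{11525}{38} + \frac{25 \sqrt{15}}{19} \approx 308.39$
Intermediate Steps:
$V = 2$ ($V = -3 + 5 = 2$)
$G{\left(f \right)} = \sqrt{2} \sqrt{f}$ ($G{\left(f \right)} = \sqrt{2 f} = \sqrt{2} \sqrt{f}$)
$k{\left(r,m \right)} = \frac{1}{2} + \frac{3}{r}$ ($k{\left(r,m \right)} = \frac{3}{r} + 1 \cdot \frac{1}{2} = \frac{3}{r} + \frac{1}{2} = \frac{1}{2} + \frac{3}{r}$)
$k{\left(19,-27 \right)} \left(G{\left(30 \right)} + 461\right) = \frac{6 + 19}{2 \cdot 19} \left(\sqrt{2} \sqrt{30} + 461\right) = \frac{1}{2} \cdot \frac{1}{19} \cdot 25 \left(2 \sqrt{15} + 461\right) = \frac{25 \left(461 + 2 \sqrt{15}\right)}{38} = \frac{11525}{38} + \frac{25 \sqrt{15}}{19}$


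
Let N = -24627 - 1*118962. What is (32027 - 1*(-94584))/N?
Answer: -126611/143589 ≈ -0.88176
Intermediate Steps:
N = -143589 (N = -24627 - 118962 = -143589)
(32027 - 1*(-94584))/N = (32027 - 1*(-94584))/(-143589) = (32027 + 94584)*(-1/143589) = 126611*(-1/143589) = -126611/143589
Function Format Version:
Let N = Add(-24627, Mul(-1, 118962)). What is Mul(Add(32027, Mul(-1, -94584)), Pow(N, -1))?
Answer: Rational(-126611, 143589) ≈ -0.88176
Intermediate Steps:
N = -143589 (N = Add(-24627, -118962) = -143589)
Mul(Add(32027, Mul(-1, -94584)), Pow(N, -1)) = Mul(Add(32027, Mul(-1, -94584)), Pow(-143589, -1)) = Mul(Add(32027, 94584), Rational(-1, 143589)) = Mul(126611, Rational(-1, 143589)) = Rational(-126611, 143589)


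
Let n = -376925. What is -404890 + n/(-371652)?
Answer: -150477801355/371652 ≈ -4.0489e+5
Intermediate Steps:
-404890 + n/(-371652) = -404890 - 376925/(-371652) = -404890 - 376925*(-1/371652) = -404890 + 376925/371652 = -150477801355/371652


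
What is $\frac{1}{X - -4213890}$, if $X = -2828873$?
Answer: $\frac{1}{1385017} \approx 7.2201 \cdot 10^{-7}$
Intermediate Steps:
$\frac{1}{X - -4213890} = \frac{1}{-2828873 - -4213890} = \frac{1}{-2828873 + 4213890} = \frac{1}{1385017}$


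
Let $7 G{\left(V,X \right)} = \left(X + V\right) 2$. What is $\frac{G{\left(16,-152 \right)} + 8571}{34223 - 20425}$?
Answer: $\frac{59725}{96586} \approx 0.61836$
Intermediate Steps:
$G{\left(V,X \right)} = \frac{2 V}{7} + \frac{2 X}{7}$ ($G{\left(V,X \right)} = \frac{\left(X + V\right) 2}{7} = \frac{\left(V + X\right) 2}{7} = \frac{2 V + 2 X}{7} = \frac{2 V}{7} + \frac{2 X}{7}$)
$\frac{G{\left(16,-152 \right)} + 8571}{34223 - 20425} = \frac{\left(\frac{2}{7} \cdot 16 + \frac{2}{7} \left(-152\right)\right) + 8571}{34223 - 20425} = \frac{\left(\frac{32}{7} - \frac{304}{7}\right) + 8571}{13798} = \left(- \frac{272}{7} + 8571\right) \frac{1}{13798} = \frac{59725}{7} \cdot \frac{1}{13798} = \frac{59725}{96586}$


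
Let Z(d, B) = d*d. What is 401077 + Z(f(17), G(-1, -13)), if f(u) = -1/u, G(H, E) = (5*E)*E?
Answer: 115911254/289 ≈ 4.0108e+5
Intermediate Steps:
G(H, E) = 5*E²
Z(d, B) = d²
401077 + Z(f(17), G(-1, -13)) = 401077 + (-1/17)² = 401077 + 1/289 = 115911254/289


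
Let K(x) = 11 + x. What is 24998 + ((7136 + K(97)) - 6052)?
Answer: 26190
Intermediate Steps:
24998 + ((7136 + K(97)) - 6052) = 24998 + ((7136 + (11 + 97)) - 6052) = 24998 + ((7136 + 108) - 6052) = 24998 + (7244 - 6052) = 24998 + 1192 = 26190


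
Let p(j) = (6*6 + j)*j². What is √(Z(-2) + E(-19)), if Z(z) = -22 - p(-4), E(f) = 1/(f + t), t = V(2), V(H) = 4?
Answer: I*√120165/15 ≈ 23.11*I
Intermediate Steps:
p(j) = j²*(36 + j) (p(j) = (36 + j)*j² = j²*(36 + j))
t = 4
E(f) = 1/(4 + f) (E(f) = 1/(f + 4) = 1/(4 + f))
Z(z) = -534 (Z(z) = -22 - (-4)²*(36 - 4) = -22 - 16*32 = -22 - 1*512 = -22 - 512 = -534)
√(Z(-2) + E(-19)) = √(-534 + 1/(4 - 19)) = √(-534 + 1/(-15)) = √(-534 - 1/15) = √(-8011/15) = I*√120165/15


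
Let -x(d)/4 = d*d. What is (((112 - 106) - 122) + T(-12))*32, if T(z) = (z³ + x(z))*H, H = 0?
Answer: -3712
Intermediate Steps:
x(d) = -4*d² (x(d) = -4*d*d = -4*d²)
T(z) = 0 (T(z) = (z³ - 4*z²)*0 = 0)
(((112 - 106) - 122) + T(-12))*32 = (((112 - 106) - 122) + 0)*32 = ((6 - 122) + 0)*32 = (-116 + 0)*32 = -116*32 = -3712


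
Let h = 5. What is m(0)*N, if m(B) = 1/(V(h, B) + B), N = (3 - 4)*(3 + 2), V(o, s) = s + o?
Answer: -1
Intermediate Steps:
V(o, s) = o + s
N = -5 (N = -1*5 = -5)
m(B) = 1/(5 + 2*B) (m(B) = 1/((5 + B) + B) = 1/(5 + 2*B))
m(0)*N = -5/(5 + 2*0) = -5/(5 + 0) = -5/5 = (1/5)*(-5) = -1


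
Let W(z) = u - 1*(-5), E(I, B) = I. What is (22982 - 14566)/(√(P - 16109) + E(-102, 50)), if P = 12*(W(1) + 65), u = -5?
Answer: -858432/25733 - 8416*I*√15329/25733 ≈ -33.359 - 40.492*I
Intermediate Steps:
W(z) = 0 (W(z) = -5 - 1*(-5) = -5 + 5 = 0)
P = 780 (P = 12*(0 + 65) = 12*65 = 780)
(22982 - 14566)/(√(P - 16109) + E(-102, 50)) = (22982 - 14566)/(√(780 - 16109) - 102) = 8416/(√(-15329) - 102) = 8416/(I*√15329 - 102) = 8416/(-102 + I*√15329)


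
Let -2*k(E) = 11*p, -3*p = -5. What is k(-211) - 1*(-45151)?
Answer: 270851/6 ≈ 45142.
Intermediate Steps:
p = 5/3 (p = -⅓*(-5) = 5/3 ≈ 1.6667)
k(E) = -55/6 (k(E) = -11*5/(2*3) = -½*55/3 = -55/6)
k(-211) - 1*(-45151) = -55/6 - 1*(-45151) = -55/6 + 45151 = 270851/6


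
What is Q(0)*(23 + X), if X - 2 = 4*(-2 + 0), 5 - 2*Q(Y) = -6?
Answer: 187/2 ≈ 93.500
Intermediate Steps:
Q(Y) = 11/2 (Q(Y) = 5/2 - ½*(-6) = 5/2 + 3 = 11/2)
X = -6 (X = 2 + 4*(-2 + 0) = 2 + 4*(-2) = 2 - 8 = -6)
Q(0)*(23 + X) = 11*(23 - 6)/2 = (11/2)*17 = 187/2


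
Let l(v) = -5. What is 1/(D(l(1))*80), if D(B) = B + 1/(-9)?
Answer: -9/3680 ≈ -0.0024457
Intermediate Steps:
D(B) = -⅑ + B (D(B) = B - ⅑ = -⅑ + B)
1/(D(l(1))*80) = 1/((-⅑ - 5)*80) = 1/(-46/9*80) = 1/(-3680/9) = -9/3680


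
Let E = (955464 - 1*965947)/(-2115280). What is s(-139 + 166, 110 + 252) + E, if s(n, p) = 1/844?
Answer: 2740733/446324080 ≈ 0.0061407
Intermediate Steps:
s(n, p) = 1/844
E = 10483/2115280 (E = (955464 - 965947)*(-1/2115280) = -10483*(-1/2115280) = 10483/2115280 ≈ 0.0049558)
s(-139 + 166, 110 + 252) + E = 1/844 + 10483/2115280 = 2740733/446324080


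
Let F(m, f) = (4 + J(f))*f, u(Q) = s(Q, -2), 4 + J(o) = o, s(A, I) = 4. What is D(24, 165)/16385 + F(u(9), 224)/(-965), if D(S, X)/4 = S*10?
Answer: -164241472/3162305 ≈ -51.937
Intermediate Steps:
J(o) = -4 + o
u(Q) = 4
D(S, X) = 40*S (D(S, X) = 4*(S*10) = 4*(10*S) = 40*S)
F(m, f) = f**2 (F(m, f) = (4 + (-4 + f))*f = f*f = f**2)
D(24, 165)/16385 + F(u(9), 224)/(-965) = (40*24)/16385 + 224**2/(-965) = 960*(1/16385) + 50176*(-1/965) = 192/3277 - 50176/965 = -164241472/3162305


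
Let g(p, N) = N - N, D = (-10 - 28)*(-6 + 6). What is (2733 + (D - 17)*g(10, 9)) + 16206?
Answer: 18939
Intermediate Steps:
D = 0 (D = -38*0 = 0)
g(p, N) = 0
(2733 + (D - 17)*g(10, 9)) + 16206 = (2733 + (0 - 17)*0) + 16206 = (2733 - 17*0) + 16206 = (2733 + 0) + 16206 = 2733 + 16206 = 18939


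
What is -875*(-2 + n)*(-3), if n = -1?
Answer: -7875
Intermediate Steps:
-875*(-2 + n)*(-3) = -875*(-2 - 1)*(-3) = -(-2625)*(-3) = -875*9 = -7875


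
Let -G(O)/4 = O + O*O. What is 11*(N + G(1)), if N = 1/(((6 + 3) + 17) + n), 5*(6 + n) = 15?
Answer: -2013/23 ≈ -87.522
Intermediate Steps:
G(O) = -4*O - 4*O² (G(O) = -4*(O + O*O) = -4*(O + O²) = -4*O - 4*O²)
n = -3 (n = -6 + (⅕)*15 = -6 + 3 = -3)
N = 1/23 (N = 1/(((6 + 3) + 17) - 3) = 1/((9 + 17) - 3) = 1/(26 - 3) = 1/23 ≈ 0.043478)
11*(N + G(1)) = 11*(1/23 - 4*1*(1 + 1)) = 11*(1/23 - 4*1*2) = 11*(1/23 - 8) = 11*(-183/23) = -2013/23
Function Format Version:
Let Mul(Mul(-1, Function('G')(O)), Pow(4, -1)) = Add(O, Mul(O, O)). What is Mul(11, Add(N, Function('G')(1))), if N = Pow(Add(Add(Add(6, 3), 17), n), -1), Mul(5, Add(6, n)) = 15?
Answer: Rational(-2013, 23) ≈ -87.522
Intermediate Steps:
Function('G')(O) = Add(Mul(-4, O), Mul(-4, Pow(O, 2))) (Function('G')(O) = Mul(-4, Add(O, Mul(O, O))) = Mul(-4, Add(O, Pow(O, 2))) = Add(Mul(-4, O), Mul(-4, Pow(O, 2))))
n = -3 (n = Add(-6, Mul(Rational(1, 5), 15)) = Add(-6, 3) = -3)
N = Rational(1, 23) (N = Pow(Add(Add(Add(6, 3), 17), -3), -1) = Pow(Add(Add(9, 17), -3), -1) = Pow(Add(26, -3), -1) = Pow(23, -1) = Rational(1, 23) ≈ 0.043478)
Mul(11, Add(N, Function('G')(1))) = Mul(11, Add(Rational(1, 23), Mul(-4, 1, Add(1, 1)))) = Mul(11, Add(Rational(1, 23), Mul(-4, 1, 2))) = Mul(11, Add(Rational(1, 23), -8)) = Mul(11, Rational(-183, 23)) = Rational(-2013, 23)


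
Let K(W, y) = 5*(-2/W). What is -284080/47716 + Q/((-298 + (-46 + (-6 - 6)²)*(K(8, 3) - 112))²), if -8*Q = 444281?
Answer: -73798041220009/12394728415442 ≈ -5.9540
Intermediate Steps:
Q = -444281/8 (Q = -⅛*444281 = -444281/8 ≈ -55535.)
K(W, y) = -10/W
-284080/47716 + Q/((-298 + (-46 + (-6 - 6)²)*(K(8, 3) - 112))²) = -284080/47716 - 444281/(8*(-298 + (-46 + (-6 - 6)²)*(-10/8 - 112))²) = -284080*1/47716 - 444281/(8*(-298 + (-46 + (-12)²)*(-10*⅛ - 112))²) = -71020/11929 - 444281/(8*(-298 + (-46 + 144)*(-5/4 - 112))²) = -71020/11929 - 444281/(8*(-298 + 98*(-453/4))²) = -71020/11929 - 444281/(8*(-298 - 22197/2)²) = -71020/11929 - 444281/(8*((-22793/2)²)) = -71020/11929 - 444281/(8*519520849/4) = -71020/11929 - 444281/8*4/519520849 = -71020/11929 - 444281/1039041698 = -73798041220009/12394728415442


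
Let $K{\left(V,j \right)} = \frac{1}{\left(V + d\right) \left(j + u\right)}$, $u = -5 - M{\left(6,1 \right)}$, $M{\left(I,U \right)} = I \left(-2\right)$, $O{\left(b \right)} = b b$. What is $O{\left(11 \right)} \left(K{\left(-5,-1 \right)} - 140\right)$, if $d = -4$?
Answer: $- \frac{914881}{54} \approx -16942.0$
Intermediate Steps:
$O{\left(b \right)} = b^{2}$
$M{\left(I,U \right)} = - 2 I$
$u = 7$ ($u = -5 - \left(-2\right) 6 = -5 - -12 = -5 + 12 = 7$)
$K{\left(V,j \right)} = \frac{1}{\left(-4 + V\right) \left(7 + j\right)}$ ($K{\left(V,j \right)} = \frac{1}{\left(V - 4\right) \left(j + 7\right)} = \frac{1}{\left(-4 + V\right) \left(7 + j\right)}$)
$O{\left(11 \right)} \left(K{\left(-5,-1 \right)} - 140\right) = 11^{2} \left(\frac{1}{-28 - -4 + 7 \left(-5\right) - -5} - 140\right) = 121 \left(\frac{1}{-28 + 4 - 35 + 5} - 140\right) = 121 \left(\frac{1}{-54} - 140\right) = 121 \left(- \frac{1}{54} - 140\right) = 121 \left(- \frac{7561}{54}\right) = - \frac{914881}{54}$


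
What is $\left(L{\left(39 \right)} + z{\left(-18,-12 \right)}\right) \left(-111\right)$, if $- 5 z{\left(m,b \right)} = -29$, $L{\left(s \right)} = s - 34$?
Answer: $- \frac{5994}{5} \approx -1198.8$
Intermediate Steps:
$L{\left(s \right)} = -34 + s$
$z{\left(m,b \right)} = \frac{29}{5}$ ($z{\left(m,b \right)} = \left(- \frac{1}{5}\right) \left(-29\right) = \frac{29}{5}$)
$\left(L{\left(39 \right)} + z{\left(-18,-12 \right)}\right) \left(-111\right) = \left(\left(-34 + 39\right) + \frac{29}{5}\right) \left(-111\right) = \left(5 + \frac{29}{5}\right) \left(-111\right) = \frac{54}{5} \left(-111\right) = - \frac{5994}{5}$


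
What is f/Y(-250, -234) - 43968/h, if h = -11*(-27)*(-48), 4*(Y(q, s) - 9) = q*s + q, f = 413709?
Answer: 272438134/8655471 ≈ 31.476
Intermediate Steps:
Y(q, s) = 9 + q/4 + q*s/4 (Y(q, s) = 9 + (q*s + q)/4 = 9 + (q + q*s)/4 = 9 + (q/4 + q*s/4) = 9 + q/4 + q*s/4)
h = -14256 (h = 297*(-48) = -14256)
f/Y(-250, -234) - 43968/h = 413709/(9 + (1/4)*(-250) + (1/4)*(-250)*(-234)) - 43968/(-14256) = 413709/(9 - 125/2 + 14625) - 43968*(-1/14256) = 413709/(29143/2) + 916/297 = 413709*(2/29143) + 916/297 = 827418/29143 + 916/297 = 272438134/8655471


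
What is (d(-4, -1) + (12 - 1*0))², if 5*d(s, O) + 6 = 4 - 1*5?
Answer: 2809/25 ≈ 112.36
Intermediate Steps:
d(s, O) = -7/5 (d(s, O) = -6/5 + (4 - 1*5)/5 = -6/5 + (4 - 5)/5 = -6/5 + (⅕)*(-1) = -6/5 - ⅕ = -7/5)
(d(-4, -1) + (12 - 1*0))² = (-7/5 + (12 - 1*0))² = (-7/5 + (12 + 0))² = (-7/5 + 12)² = (53/5)² = 2809/25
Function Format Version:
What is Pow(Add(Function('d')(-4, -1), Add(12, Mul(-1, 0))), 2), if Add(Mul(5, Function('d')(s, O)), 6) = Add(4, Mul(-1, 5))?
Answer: Rational(2809, 25) ≈ 112.36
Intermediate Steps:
Function('d')(s, O) = Rational(-7, 5) (Function('d')(s, O) = Add(Rational(-6, 5), Mul(Rational(1, 5), Add(4, Mul(-1, 5)))) = Add(Rational(-6, 5), Mul(Rational(1, 5), Add(4, -5))) = Add(Rational(-6, 5), Mul(Rational(1, 5), -1)) = Add(Rational(-6, 5), Rational(-1, 5)) = Rational(-7, 5))
Pow(Add(Function('d')(-4, -1), Add(12, Mul(-1, 0))), 2) = Pow(Add(Rational(-7, 5), Add(12, Mul(-1, 0))), 2) = Pow(Add(Rational(-7, 5), Add(12, 0)), 2) = Pow(Add(Rational(-7, 5), 12), 2) = Pow(Rational(53, 5), 2) = Rational(2809, 25)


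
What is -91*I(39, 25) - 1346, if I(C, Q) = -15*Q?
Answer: 32779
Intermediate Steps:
-91*I(39, 25) - 1346 = -(-1365)*25 - 1346 = -91*(-375) - 1346 = 34125 - 1346 = 32779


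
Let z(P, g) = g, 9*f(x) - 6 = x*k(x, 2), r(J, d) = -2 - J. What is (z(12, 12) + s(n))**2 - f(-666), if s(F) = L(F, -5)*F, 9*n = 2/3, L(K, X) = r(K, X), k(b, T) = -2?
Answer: -4427066/531441 ≈ -8.3303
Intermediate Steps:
L(K, X) = -2 - K
f(x) = 2/3 - 2*x/9 (f(x) = 2/3 + (x*(-2))/9 = 2/3 + (-2*x)/9 = 2/3 - 2*x/9)
n = 2/27 (n = (2/3)/9 = (2*(1/3))/9 = (1/9)*(2/3) = 2/27 ≈ 0.074074)
s(F) = F*(-2 - F) (s(F) = (-2 - F)*F = F*(-2 - F))
(z(12, 12) + s(n))**2 - f(-666) = (12 - 1*2/27*(2 + 2/27))**2 - (2/3 - 2/9*(-666)) = (12 - 1*2/27*56/27)**2 - (2/3 + 148) = (12 - 112/729)**2 - 1*446/3 = (8636/729)**2 - 446/3 = 74580496/531441 - 446/3 = -4427066/531441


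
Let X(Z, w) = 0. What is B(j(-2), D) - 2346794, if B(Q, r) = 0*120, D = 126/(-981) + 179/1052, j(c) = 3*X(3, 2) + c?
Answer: -2346794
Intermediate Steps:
j(c) = c (j(c) = 3*0 + c = 0 + c = c)
D = 4783/114668 (D = 126*(-1/981) + 179*(1/1052) = -14/109 + 179/1052 = 4783/114668 ≈ 0.041712)
B(Q, r) = 0
B(j(-2), D) - 2346794 = 0 - 2346794 = -2346794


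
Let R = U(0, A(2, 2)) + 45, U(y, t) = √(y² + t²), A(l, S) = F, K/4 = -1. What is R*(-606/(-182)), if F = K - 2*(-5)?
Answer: 15453/91 ≈ 169.81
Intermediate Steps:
K = -4 (K = 4*(-1) = -4)
F = 6 (F = -4 - 2*(-5) = -4 + 10 = 6)
A(l, S) = 6
U(y, t) = √(t² + y²)
R = 51 (R = √(6² + 0²) + 45 = √(36 + 0) + 45 = √36 + 45 = 6 + 45 = 51)
R*(-606/(-182)) = 51*(-606/(-182)) = 51*(-606*(-1/182)) = 51*(303/91) = 15453/91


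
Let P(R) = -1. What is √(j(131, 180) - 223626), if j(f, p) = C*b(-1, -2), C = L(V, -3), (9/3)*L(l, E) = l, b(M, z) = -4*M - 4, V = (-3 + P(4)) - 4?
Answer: I*√223626 ≈ 472.89*I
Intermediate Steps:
V = -8 (V = (-3 - 1) - 4 = -4 - 4 = -8)
b(M, z) = -4 - 4*M
L(l, E) = l/3
C = -8/3 (C = (⅓)*(-8) = -8/3 ≈ -2.6667)
j(f, p) = 0 (j(f, p) = -8*(-4 - 4*(-1))/3 = -8*(-4 + 4)/3 = -8/3*0 = 0)
√(j(131, 180) - 223626) = √(0 - 223626) = √(-223626) = I*√223626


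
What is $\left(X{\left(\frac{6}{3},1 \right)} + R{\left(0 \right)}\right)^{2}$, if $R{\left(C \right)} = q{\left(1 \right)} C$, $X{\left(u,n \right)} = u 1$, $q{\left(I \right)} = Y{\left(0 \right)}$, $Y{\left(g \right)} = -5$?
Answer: $4$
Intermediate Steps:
$q{\left(I \right)} = -5$
$X{\left(u,n \right)} = u$
$R{\left(C \right)} = - 5 C$
$\left(X{\left(\frac{6}{3},1 \right)} + R{\left(0 \right)}\right)^{2} = \left(\frac{6}{3} - 0\right)^{2} = \left(6 \cdot \frac{1}{3} + 0\right)^{2} = \left(2 + 0\right)^{2} = 2^{2} = 4$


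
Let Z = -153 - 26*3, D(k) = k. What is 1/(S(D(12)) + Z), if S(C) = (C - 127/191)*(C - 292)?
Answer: -191/650321 ≈ -0.00029370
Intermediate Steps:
Z = -231 (Z = -153 - 78 = -231)
S(C) = (-292 + C)*(-127/191 + C) (S(C) = (C - 127*1/191)*(-292 + C) = (C - 127/191)*(-292 + C) = (-127/191 + C)*(-292 + C) = (-292 + C)*(-127/191 + C))
1/(S(D(12)) + Z) = 1/((37084/191 + 12² - 55899/191*12) - 231) = 1/((37084/191 + 144 - 670788/191) - 231) = 1/(-606200/191 - 231) = 1/(-650321/191) = -191/650321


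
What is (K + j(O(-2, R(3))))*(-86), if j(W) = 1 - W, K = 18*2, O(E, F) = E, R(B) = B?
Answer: -3354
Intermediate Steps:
K = 36
(K + j(O(-2, R(3))))*(-86) = (36 + (1 - 1*(-2)))*(-86) = (36 + (1 + 2))*(-86) = (36 + 3)*(-86) = 39*(-86) = -3354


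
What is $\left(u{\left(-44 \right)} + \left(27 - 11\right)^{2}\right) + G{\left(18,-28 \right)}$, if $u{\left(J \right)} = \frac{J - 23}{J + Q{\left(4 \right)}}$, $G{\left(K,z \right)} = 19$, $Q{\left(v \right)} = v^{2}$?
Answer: $\frac{7767}{28} \approx 277.39$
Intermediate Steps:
$u{\left(J \right)} = \frac{-23 + J}{16 + J}$ ($u{\left(J \right)} = \frac{J - 23}{J + 4^{2}} = \frac{-23 + J}{J + 16} = \frac{-23 + J}{16 + J}$)
$\left(u{\left(-44 \right)} + \left(27 - 11\right)^{2}\right) + G{\left(18,-28 \right)} = \left(\frac{-23 - 44}{16 - 44} + \left(27 - 11\right)^{2}\right) + 19 = \left(\frac{1}{-28} \left(-67\right) + 16^{2}\right) + 19 = \left(\left(- \frac{1}{28}\right) \left(-67\right) + 256\right) + 19 = \left(\frac{67}{28} + 256\right) + 19 = \frac{7235}{28} + 19 = \frac{7767}{28}$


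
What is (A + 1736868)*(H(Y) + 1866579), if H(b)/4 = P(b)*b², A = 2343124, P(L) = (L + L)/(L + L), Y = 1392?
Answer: 39238241862120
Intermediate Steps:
P(L) = 1 (P(L) = (2*L)/((2*L)) = (2*L)*(1/(2*L)) = 1)
H(b) = 4*b² (H(b) = 4*(1*b²) = 4*b²)
(A + 1736868)*(H(Y) + 1866579) = (2343124 + 1736868)*(4*1392² + 1866579) = 4079992*(4*1937664 + 1866579) = 4079992*(7750656 + 1866579) = 4079992*9617235 = 39238241862120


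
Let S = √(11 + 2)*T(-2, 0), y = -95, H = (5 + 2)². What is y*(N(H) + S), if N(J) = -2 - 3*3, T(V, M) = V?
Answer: 1045 + 190*√13 ≈ 1730.1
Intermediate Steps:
H = 49 (H = 7² = 49)
S = -2*√13 (S = √(11 + 2)*(-2) = √13*(-2) = -2*√13 ≈ -7.2111)
N(J) = -11 (N(J) = -2 - 9 = -11)
y*(N(H) + S) = -95*(-11 - 2*√13) = 1045 + 190*√13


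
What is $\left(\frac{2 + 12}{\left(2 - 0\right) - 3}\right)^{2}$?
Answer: $196$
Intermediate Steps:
$\left(\frac{2 + 12}{\left(2 - 0\right) - 3}\right)^{2} = \left(\frac{14}{\left(2 + 0\right) - 3}\right)^{2} = \left(\frac{14}{2 - 3}\right)^{2} = \left(\frac{14}{-1}\right)^{2} = \left(14 \left(-1\right)\right)^{2} = \left(-14\right)^{2} = 196$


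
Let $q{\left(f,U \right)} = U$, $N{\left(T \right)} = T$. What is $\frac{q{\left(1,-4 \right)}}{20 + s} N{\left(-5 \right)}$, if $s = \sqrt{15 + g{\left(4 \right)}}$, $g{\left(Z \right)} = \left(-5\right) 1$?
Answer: $\frac{40}{39} - \frac{2 \sqrt{10}}{39} \approx 0.86347$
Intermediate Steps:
$g{\left(Z \right)} = -5$
$s = \sqrt{10}$ ($s = \sqrt{15 - 5} = \sqrt{10} \approx 3.1623$)
$\frac{q{\left(1,-4 \right)}}{20 + s} N{\left(-5 \right)} = \frac{1}{20 + \sqrt{10}} \left(-4\right) \left(-5\right) = - \frac{4}{20 + \sqrt{10}} \left(-5\right) = \frac{20}{20 + \sqrt{10}}$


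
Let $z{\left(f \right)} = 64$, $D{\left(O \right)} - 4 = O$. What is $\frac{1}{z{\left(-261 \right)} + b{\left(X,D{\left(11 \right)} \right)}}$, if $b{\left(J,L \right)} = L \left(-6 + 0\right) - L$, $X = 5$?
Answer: $- \frac{1}{41} \approx -0.02439$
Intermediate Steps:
$D{\left(O \right)} = 4 + O$
$b{\left(J,L \right)} = - 7 L$ ($b{\left(J,L \right)} = L \left(-6\right) - L = - 6 L - L = - 7 L$)
$\frac{1}{z{\left(-261 \right)} + b{\left(X,D{\left(11 \right)} \right)}} = \frac{1}{64 - 7 \left(4 + 11\right)} = \frac{1}{64 - 105} = \frac{1}{-41} = - \frac{1}{41}$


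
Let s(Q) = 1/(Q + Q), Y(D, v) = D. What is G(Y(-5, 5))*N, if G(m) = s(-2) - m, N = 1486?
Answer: 14117/2 ≈ 7058.5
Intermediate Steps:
s(Q) = 1/(2*Q)
G(m) = -1/4 - m (G(m) = (1/2)/(-2) - m = (1/2)*(-1/2) - m = -1/4 - m)
G(Y(-5, 5))*N = (-1/4 - 1*(-5))*1486 = (-1/4 + 5)*1486 = (19/4)*1486 = 14117/2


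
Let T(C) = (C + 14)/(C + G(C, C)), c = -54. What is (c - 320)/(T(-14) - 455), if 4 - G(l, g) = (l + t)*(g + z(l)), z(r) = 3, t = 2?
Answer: 374/455 ≈ 0.82198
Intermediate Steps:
G(l, g) = 4 - (2 + l)*(3 + g) (G(l, g) = 4 - (l + 2)*(g + 3) = 4 - (2 + l)*(3 + g))
T(C) = (14 + C)/(-2 - C² - 4*C) (T(C) = (C + 14)/(C + (-2 - 3*C - 2*C - C*C)) = (14 + C)/(C + (-2 - 3*C - 2*C - C²)) = (14 + C)/(C + (-2 - C² - 5*C)) = (14 + C)/(-2 - C² - 4*C))
(c - 320)/(T(-14) - 455) = (-54 - 320)/((-14 - 1*(-14))/(2 + (-14)² + 4*(-14)) - 455) = -374/((-14 + 14)/(2 + 196 - 56) - 455) = -374/(0/142 - 455) = -374/((1/142)*0 - 455) = -374/(0 - 455) = -374/(-455) = -374*(-1/455) = 374/455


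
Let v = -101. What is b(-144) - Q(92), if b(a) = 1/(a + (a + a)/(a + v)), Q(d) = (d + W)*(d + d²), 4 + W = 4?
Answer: -27544023029/34992 ≈ -7.8715e+5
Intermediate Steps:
W = 0 (W = -4 + 4 = 0)
Q(d) = d*(d + d²) (Q(d) = (d + 0)*(d + d²) = d*(d + d²))
b(a) = 1/(a + 2*a/(-101 + a)) (b(a) = 1/(a + (a + a)/(a - 101)) = 1/(a + (2*a)/(-101 + a)) = 1/(a + 2*a/(-101 + a)))
b(-144) - Q(92) = (-101 - 144)/((-144)*(-99 - 144)) - 92²*(1 + 92) = -1/144*(-245)/(-243) - 8464*93 = -1/144*(-1/243)*(-245) - 1*787152 = -245/34992 - 787152 = -27544023029/34992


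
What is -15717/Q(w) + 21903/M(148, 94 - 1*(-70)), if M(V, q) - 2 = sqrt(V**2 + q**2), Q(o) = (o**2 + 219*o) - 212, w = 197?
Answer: -1086907293/997146260 + 109515*sqrt(122)/12199 ≈ 98.068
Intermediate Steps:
Q(o) = -212 + o**2 + 219*o
M(V, q) = 2 + sqrt(V**2 + q**2)
-15717/Q(w) + 21903/M(148, 94 - 1*(-70)) = -15717/(-212 + 197**2 + 219*197) + 21903/(2 + sqrt(148**2 + (94 - 1*(-70))**2)) = -15717/(-212 + 38809 + 43143) + 21903/(2 + sqrt(21904 + (94 + 70)**2)) = -15717/81740 + 21903/(2 + sqrt(21904 + 164**2)) = -15717*1/81740 + 21903/(2 + sqrt(21904 + 26896)) = -15717/81740 + 21903/(2 + sqrt(48800)) = -15717/81740 + 21903/(2 + 20*sqrt(122))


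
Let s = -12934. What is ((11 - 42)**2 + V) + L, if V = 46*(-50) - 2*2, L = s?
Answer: -14277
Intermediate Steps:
L = -12934
V = -2304 (V = -2300 - 4 = -2304)
((11 - 42)**2 + V) + L = ((11 - 42)**2 - 2304) - 12934 = ((-31)**2 - 2304) - 12934 = (961 - 2304) - 12934 = -1343 - 12934 = -14277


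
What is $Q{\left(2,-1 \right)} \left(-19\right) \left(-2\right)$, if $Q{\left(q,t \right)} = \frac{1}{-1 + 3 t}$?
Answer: $- \frac{19}{2} \approx -9.5$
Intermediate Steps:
$Q{\left(2,-1 \right)} \left(-19\right) \left(-2\right) = \frac{1}{-1 + 3 \left(-1\right)} \left(-19\right) \left(-2\right) = \frac{1}{-1 - 3} \left(-19\right) \left(-2\right) = \frac{1}{-4} \left(-19\right) \left(-2\right) = \left(- \frac{1}{4}\right) \left(-19\right) \left(-2\right) = \frac{19}{4} \left(-2\right) = - \frac{19}{2}$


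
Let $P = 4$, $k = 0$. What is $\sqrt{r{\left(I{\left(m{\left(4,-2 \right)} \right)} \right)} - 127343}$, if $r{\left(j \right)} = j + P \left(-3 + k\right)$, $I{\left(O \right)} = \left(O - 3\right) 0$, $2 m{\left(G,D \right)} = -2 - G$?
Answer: $i \sqrt{127355} \approx 356.87 i$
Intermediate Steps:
$m{\left(G,D \right)} = -1 - \frac{G}{2}$ ($m{\left(G,D \right)} = \frac{-2 - G}{2} = -1 - \frac{G}{2}$)
$I{\left(O \right)} = 0$ ($I{\left(O \right)} = \left(-3 + O\right) 0 = 0$)
$r{\left(j \right)} = -12 + j$ ($r{\left(j \right)} = j + 4 \left(-3 + 0\right) = j + 4 \left(-3\right) = j - 12 = -12 + j$)
$\sqrt{r{\left(I{\left(m{\left(4,-2 \right)} \right)} \right)} - 127343} = \sqrt{\left(-12 + 0\right) - 127343} = \sqrt{-12 - 127343} = \sqrt{-127355} = i \sqrt{127355}$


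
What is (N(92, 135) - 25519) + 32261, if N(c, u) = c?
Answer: 6834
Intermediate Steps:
(N(92, 135) - 25519) + 32261 = (92 - 25519) + 32261 = -25427 + 32261 = 6834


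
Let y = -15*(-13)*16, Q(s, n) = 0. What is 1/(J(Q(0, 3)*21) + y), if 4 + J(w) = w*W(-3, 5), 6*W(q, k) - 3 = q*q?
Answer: 1/3116 ≈ 0.00032092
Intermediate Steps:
W(q, k) = ½ + q²/6 (W(q, k) = ½ + (q*q)/6 = ½ + q²/6)
J(w) = -4 + 2*w (J(w) = -4 + w*(½ + (⅙)*(-3)²) = -4 + w*(½ + (⅙)*9) = -4 + w*(½ + 3/2) = -4 + w*2 = -4 + 2*w)
y = 3120 (y = 195*16 = 3120)
1/(J(Q(0, 3)*21) + y) = 1/((-4 + 2*(0*21)) + 3120) = 1/((-4 + 2*0) + 3120) = 1/((-4 + 0) + 3120) = 1/(-4 + 3120) = 1/3116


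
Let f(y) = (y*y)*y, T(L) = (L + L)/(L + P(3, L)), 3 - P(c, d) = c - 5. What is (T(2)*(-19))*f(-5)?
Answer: 9500/7 ≈ 1357.1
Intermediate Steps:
P(c, d) = 8 - c (P(c, d) = 3 - (c - 5) = 3 - (-5 + c) = 3 + (5 - c) = 8 - c)
T(L) = 2*L/(5 + L) (T(L) = (L + L)/(L + (8 - 1*3)) = (2*L)/(L + (8 - 3)) = (2*L)/(L + 5) = (2*L)/(5 + L) = 2*L/(5 + L))
f(y) = y³ (f(y) = y²*y = y³)
(T(2)*(-19))*f(-5) = ((2*2/(5 + 2))*(-19))*(-5)³ = ((2*2/7)*(-19))*(-125) = ((2*2*(⅐))*(-19))*(-125) = ((4/7)*(-19))*(-125) = -76/7*(-125) = 9500/7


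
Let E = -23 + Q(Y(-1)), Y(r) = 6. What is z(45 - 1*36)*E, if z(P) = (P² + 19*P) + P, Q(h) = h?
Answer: -4437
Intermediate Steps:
z(P) = P² + 20*P
E = -17 (E = -23 + 6 = -17)
z(45 - 1*36)*E = ((45 - 1*36)*(20 + (45 - 1*36)))*(-17) = ((45 - 36)*(20 + (45 - 36)))*(-17) = (9*(20 + 9))*(-17) = (9*29)*(-17) = 261*(-17) = -4437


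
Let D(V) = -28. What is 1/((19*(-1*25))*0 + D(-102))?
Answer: -1/28 ≈ -0.035714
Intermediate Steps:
1/((19*(-1*25))*0 + D(-102)) = 1/((19*(-1*25))*0 - 28) = 1/((19*(-25))*0 - 28) = 1/(-475*0 - 28) = 1/(0 - 28) = 1/(-28) = -1/28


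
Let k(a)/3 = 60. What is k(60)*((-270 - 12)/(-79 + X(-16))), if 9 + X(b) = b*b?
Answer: -2115/7 ≈ -302.14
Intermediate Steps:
X(b) = -9 + b² (X(b) = -9 + b*b = -9 + b²)
k(a) = 180 (k(a) = 3*60 = 180)
k(60)*((-270 - 12)/(-79 + X(-16))) = 180*((-270 - 12)/(-79 + (-9 + (-16)²))) = 180*(-282/(-79 + (-9 + 256))) = 180*(-282/(-79 + 247)) = 180*(-282/168) = 180*(-282*1/168) = 180*(-47/28) = -2115/7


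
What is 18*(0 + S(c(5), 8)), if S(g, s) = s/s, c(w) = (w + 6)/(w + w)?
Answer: 18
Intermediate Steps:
c(w) = (6 + w)/(2*w) (c(w) = (6 + w)/((2*w)) = (6 + w)*(1/(2*w)) = (6 + w)/(2*w))
S(g, s) = 1
18*(0 + S(c(5), 8)) = 18*(0 + 1) = 18*1 = 18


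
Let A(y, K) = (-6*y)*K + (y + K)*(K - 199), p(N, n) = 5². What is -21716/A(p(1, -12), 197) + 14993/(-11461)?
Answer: -100406483/171880617 ≈ -0.58416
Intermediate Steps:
p(N, n) = 25
A(y, K) = (-199 + K)*(K + y) - 6*K*y (A(y, K) = -6*K*y + (K + y)*(-199 + K) = -6*K*y + (-199 + K)*(K + y) = (-199 + K)*(K + y) - 6*K*y)
-21716/A(p(1, -12), 197) + 14993/(-11461) = -21716/(197² - 199*197 - 199*25 - 5*197*25) + 14993/(-11461) = -21716/(38809 - 39203 - 4975 - 24625) + 14993*(-1/11461) = -21716/(-29994) - 14993/11461 = -21716*(-1/29994) - 14993/11461 = 10858/14997 - 14993/11461 = -100406483/171880617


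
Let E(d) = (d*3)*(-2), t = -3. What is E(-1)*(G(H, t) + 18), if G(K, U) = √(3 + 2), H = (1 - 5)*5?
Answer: 108 + 6*√5 ≈ 121.42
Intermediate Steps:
E(d) = -6*d (E(d) = (3*d)*(-2) = -6*d)
H = -20 (H = -4*5 = -20)
G(K, U) = √5
E(-1)*(G(H, t) + 18) = (-6*(-1))*(√5 + 18) = 6*(18 + √5) = 108 + 6*√5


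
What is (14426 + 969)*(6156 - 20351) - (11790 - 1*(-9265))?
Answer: -218553080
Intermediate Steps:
(14426 + 969)*(6156 - 20351) - (11790 - 1*(-9265)) = 15395*(-14195) - (11790 + 9265) = -218532025 - 1*21055 = -218532025 - 21055 = -218553080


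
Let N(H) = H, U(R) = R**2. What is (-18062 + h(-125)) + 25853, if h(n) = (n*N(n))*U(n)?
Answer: 244148416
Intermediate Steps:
h(n) = n**4 (h(n) = (n*n)*n**2 = n**2*n**2 = n**4)
(-18062 + h(-125)) + 25853 = (-18062 + (-125)**4) + 25853 = (-18062 + 244140625) + 25853 = 244122563 + 25853 = 244148416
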